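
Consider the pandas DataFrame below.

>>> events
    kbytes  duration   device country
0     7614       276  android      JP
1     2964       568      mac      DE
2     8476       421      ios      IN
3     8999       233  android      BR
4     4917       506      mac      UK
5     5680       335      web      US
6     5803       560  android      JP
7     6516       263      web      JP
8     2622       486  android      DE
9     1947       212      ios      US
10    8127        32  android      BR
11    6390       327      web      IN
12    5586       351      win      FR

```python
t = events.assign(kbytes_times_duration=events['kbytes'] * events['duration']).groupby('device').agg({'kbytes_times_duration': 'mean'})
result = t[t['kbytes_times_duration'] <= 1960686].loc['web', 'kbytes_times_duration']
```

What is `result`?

1902012.66667

add column kbytes_times_duration = events['kbytes'] * events['duration']:
    kbytes  duration   device country  kbytes_times_duration
0     7614       276  android      JP                2101464
1     2964       568      mac      DE                1683552
2     8476       421      ios      IN                3568396
3     8999       233  android      BR                2096767
4     4917       506      mac      UK                2488002
5     5680       335      web      US                1902800
6     5803       560  android      JP                3249680
7     6516       263      web      JP                1713708
8     2622       486  android      DE                1274292
9     1947       212      ios      US                 412764
10    8127        32  android      BR                 260064
11    6390       327      web      IN                2089530
12    5586       351      win      FR                1960686
group by device, mean of kbytes_times_duration:
         kbytes_times_duration
device                        
android           1.796453e+06
ios               1.990580e+06
mac               2.085777e+06
web               1.902013e+06
win               1.960686e+06
filter rows where kbytes_times_duration <= 1960686:
         kbytes_times_duration
device                        
android           1.796453e+06
web               1.902013e+06
win               1.960686e+06
So loc['web', 'kbytes_times_duration'] = 1902012.66667.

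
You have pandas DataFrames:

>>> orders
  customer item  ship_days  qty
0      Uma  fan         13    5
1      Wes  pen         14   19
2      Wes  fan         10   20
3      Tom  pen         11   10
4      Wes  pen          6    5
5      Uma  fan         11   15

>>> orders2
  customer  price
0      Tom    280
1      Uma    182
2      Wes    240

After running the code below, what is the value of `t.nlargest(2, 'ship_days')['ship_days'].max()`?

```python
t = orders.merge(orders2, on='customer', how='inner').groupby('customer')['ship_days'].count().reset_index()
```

merge on 'customer' (how='inner') → 6 rows:
  customer item  ship_days  qty  price
0      Uma  fan         13    5    182
1      Wes  pen         14   19    240
2      Wes  fan         10   20    240
3      Tom  pen         11   10    280
4      Wes  pen          6    5    240
5      Uma  fan         11   15    182
group by customer, count of ship_days:
customer
Tom    1
Uma    2
Wes    3
Name: ship_days, dtype: int64
reset_index():
  customer  ship_days
0      Tom          1
1      Uma          2
2      Wes          3
take 2 rows with largest ship_days:
  customer  ship_days
2      Wes          3
1      Uma          2
The max of column 'ship_days' is 3.

3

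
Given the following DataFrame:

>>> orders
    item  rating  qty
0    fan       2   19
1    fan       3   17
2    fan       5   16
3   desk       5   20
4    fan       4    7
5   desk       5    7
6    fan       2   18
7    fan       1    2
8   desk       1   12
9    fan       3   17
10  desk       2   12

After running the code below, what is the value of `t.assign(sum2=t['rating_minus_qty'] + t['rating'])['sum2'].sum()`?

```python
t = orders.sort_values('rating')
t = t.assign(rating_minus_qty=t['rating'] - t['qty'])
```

-81

sort by rating:
    item  rating  qty
7    fan       1    2
8   desk       1   12
0    fan       2   19
6    fan       2   18
10  desk       2   12
1    fan       3   17
9    fan       3   17
4    fan       4    7
2    fan       5   16
3   desk       5   20
5   desk       5    7
add column rating_minus_qty = t['rating'] - t['qty']:
    item  rating  qty  rating_minus_qty
7    fan       1    2                -1
8   desk       1   12               -11
0    fan       2   19               -17
6    fan       2   18               -16
10  desk       2   12               -10
1    fan       3   17               -14
9    fan       3   17               -14
4    fan       4    7                -3
2    fan       5   16               -11
3   desk       5   20               -15
5   desk       5    7                -2
add column sum2 = t['rating_minus_qty'] + t['rating']:
    item  rating  qty  rating_minus_qty  sum2
7    fan       1    2                -1     0
8   desk       1   12               -11   -10
0    fan       2   19               -17   -15
6    fan       2   18               -16   -14
10  desk       2   12               -10    -8
1    fan       3   17               -14   -11
9    fan       3   17               -14   -11
4    fan       4    7                -3     1
2    fan       5   16               -11    -6
3   desk       5   20               -15   -10
5   desk       5    7                -2     3
The sum of column 'sum2' is -81.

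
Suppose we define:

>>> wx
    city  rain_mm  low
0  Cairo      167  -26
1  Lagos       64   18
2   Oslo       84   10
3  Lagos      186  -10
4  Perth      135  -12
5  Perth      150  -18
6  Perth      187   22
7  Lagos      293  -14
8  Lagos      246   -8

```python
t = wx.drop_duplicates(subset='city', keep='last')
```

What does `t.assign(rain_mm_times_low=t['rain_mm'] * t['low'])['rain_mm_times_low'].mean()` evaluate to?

drop duplicate city (keep=last):
    city  rain_mm  low
0  Cairo      167  -26
2   Oslo       84   10
6  Perth      187   22
8  Lagos      246   -8
add column rain_mm_times_low = t['rain_mm'] * t['low']:
    city  rain_mm  low  rain_mm_times_low
0  Cairo      167  -26              -4342
2   Oslo       84   10                840
6  Perth      187   22               4114
8  Lagos      246   -8              -1968
The mean of column 'rain_mm_times_low' is -339.0.

-339.0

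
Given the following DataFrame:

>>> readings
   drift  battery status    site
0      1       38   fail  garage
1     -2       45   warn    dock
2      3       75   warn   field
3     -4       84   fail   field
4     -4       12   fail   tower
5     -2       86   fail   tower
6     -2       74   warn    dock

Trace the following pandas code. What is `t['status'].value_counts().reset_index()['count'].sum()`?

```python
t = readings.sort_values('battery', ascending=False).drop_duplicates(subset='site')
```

4

sort by battery descending:
   drift  battery status    site
5     -2       86   fail   tower
3     -4       84   fail   field
2      3       75   warn   field
6     -2       74   warn    dock
1     -2       45   warn    dock
0      1       38   fail  garage
4     -4       12   fail   tower
drop duplicate site (keep=first):
   drift  battery status    site
5     -2       86   fail   tower
3     -4       84   fail   field
6     -2       74   warn    dock
0      1       38   fail  garage
value_counts of status:
status
fail    3
warn    1
Name: count, dtype: int64
reset_index():
  status  count
0   fail      3
1   warn      1
sum of column 'count' → 4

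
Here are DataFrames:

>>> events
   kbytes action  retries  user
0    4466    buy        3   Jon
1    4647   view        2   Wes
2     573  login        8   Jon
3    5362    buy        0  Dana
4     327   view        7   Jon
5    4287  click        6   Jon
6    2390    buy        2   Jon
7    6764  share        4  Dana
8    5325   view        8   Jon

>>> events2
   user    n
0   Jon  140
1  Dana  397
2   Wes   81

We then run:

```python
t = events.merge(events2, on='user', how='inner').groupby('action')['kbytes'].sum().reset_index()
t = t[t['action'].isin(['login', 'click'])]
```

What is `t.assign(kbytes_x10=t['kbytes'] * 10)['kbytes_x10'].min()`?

5730

merge on 'user' (how='inner') → 9 rows:
   kbytes action  retries  user    n
0    4466    buy        3   Jon  140
1    4647   view        2   Wes   81
2     573  login        8   Jon  140
3    5362    buy        0  Dana  397
4     327   view        7   Jon  140
5    4287  click        6   Jon  140
6    2390    buy        2   Jon  140
7    6764  share        4  Dana  397
8    5325   view        8   Jon  140
group by action, sum of kbytes:
action
buy      12218
click     4287
login      573
share     6764
view     10299
Name: kbytes, dtype: int64
reset_index():
  action  kbytes
0    buy   12218
1  click    4287
2  login     573
3  share    6764
4   view   10299
filter rows where action in ['login', 'click']:
  action  kbytes
1  click    4287
2  login     573
add column kbytes_x10 = t['kbytes'] * 10:
  action  kbytes  kbytes_x10
1  click    4287       42870
2  login     573        5730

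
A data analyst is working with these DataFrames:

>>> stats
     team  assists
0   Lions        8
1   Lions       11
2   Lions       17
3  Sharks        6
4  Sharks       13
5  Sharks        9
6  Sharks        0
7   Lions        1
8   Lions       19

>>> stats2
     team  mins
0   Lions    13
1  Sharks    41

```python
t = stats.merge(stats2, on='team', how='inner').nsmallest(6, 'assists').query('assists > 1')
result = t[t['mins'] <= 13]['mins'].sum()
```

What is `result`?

merge on 'team' (how='inner') → 9 rows:
     team  assists  mins
0   Lions        8    13
1   Lions       11    13
2   Lions       17    13
3  Sharks        6    41
4  Sharks       13    41
5  Sharks        9    41
6  Sharks        0    41
7   Lions        1    13
8   Lions       19    13
take 6 rows with smallest assists:
     team  assists  mins
6  Sharks        0    41
7   Lions        1    13
3  Sharks        6    41
0   Lions        8    13
5  Sharks        9    41
1   Lions       11    13
filter rows where assists > 1:
     team  assists  mins
3  Sharks        6    41
0   Lions        8    13
5  Sharks        9    41
1   Lions       11    13
filter rows where mins <= 13:
    team  assists  mins
0  Lions        8    13
1  Lions       11    13
The sum of column 'mins' is 26.

26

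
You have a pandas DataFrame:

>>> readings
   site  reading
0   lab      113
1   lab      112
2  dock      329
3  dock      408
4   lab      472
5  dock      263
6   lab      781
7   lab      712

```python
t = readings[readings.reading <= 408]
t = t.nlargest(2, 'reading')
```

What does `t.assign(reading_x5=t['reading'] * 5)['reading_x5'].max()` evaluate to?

2040

filter rows where reading <= 408:
   site  reading
0   lab      113
1   lab      112
2  dock      329
3  dock      408
5  dock      263
take 2 rows with largest reading:
   site  reading
3  dock      408
2  dock      329
add column reading_x5 = t['reading'] * 5:
   site  reading  reading_x5
3  dock      408        2040
2  dock      329        1645
Finally, max of column 'reading_x5' = 2040.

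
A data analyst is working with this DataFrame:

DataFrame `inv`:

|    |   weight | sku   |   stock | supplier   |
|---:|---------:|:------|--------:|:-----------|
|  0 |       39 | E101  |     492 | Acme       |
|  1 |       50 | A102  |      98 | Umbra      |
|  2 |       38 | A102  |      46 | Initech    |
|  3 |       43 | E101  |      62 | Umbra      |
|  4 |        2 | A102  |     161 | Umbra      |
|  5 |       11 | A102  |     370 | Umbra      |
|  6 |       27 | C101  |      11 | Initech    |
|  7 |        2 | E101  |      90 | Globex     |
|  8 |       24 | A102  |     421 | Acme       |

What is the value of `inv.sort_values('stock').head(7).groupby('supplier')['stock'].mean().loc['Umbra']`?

172.75

sort by stock:
   weight   sku  stock supplier
6      27  C101     11  Initech
2      38  A102     46  Initech
3      43  E101     62    Umbra
7       2  E101     90   Globex
1      50  A102     98    Umbra
4       2  A102    161    Umbra
5      11  A102    370    Umbra
8      24  A102    421     Acme
0      39  E101    492     Acme
take first 7 rows:
   weight   sku  stock supplier
6      27  C101     11  Initech
2      38  A102     46  Initech
3      43  E101     62    Umbra
7       2  E101     90   Globex
1      50  A102     98    Umbra
4       2  A102    161    Umbra
5      11  A102    370    Umbra
group by supplier, mean of stock:
supplier
Globex      90.00
Initech     28.50
Umbra      172.75
Name: stock, dtype: float64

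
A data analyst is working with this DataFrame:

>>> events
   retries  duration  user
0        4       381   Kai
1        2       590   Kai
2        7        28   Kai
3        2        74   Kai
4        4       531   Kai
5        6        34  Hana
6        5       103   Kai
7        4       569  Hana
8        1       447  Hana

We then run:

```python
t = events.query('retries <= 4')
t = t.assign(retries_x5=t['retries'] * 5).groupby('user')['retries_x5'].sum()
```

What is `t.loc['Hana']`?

25

filter rows where retries <= 4:
   retries  duration  user
0        4       381   Kai
1        2       590   Kai
3        2        74   Kai
4        4       531   Kai
7        4       569  Hana
8        1       447  Hana
add column retries_x5 = t['retries'] * 5:
   retries  duration  user  retries_x5
0        4       381   Kai          20
1        2       590   Kai          10
3        2        74   Kai          10
4        4       531   Kai          20
7        4       569  Hana          20
8        1       447  Hana           5
group by user, sum of retries_x5:
user
Hana    25
Kai     60
Name: retries_x5, dtype: int64
Finally, value at index 'Hana' = 25.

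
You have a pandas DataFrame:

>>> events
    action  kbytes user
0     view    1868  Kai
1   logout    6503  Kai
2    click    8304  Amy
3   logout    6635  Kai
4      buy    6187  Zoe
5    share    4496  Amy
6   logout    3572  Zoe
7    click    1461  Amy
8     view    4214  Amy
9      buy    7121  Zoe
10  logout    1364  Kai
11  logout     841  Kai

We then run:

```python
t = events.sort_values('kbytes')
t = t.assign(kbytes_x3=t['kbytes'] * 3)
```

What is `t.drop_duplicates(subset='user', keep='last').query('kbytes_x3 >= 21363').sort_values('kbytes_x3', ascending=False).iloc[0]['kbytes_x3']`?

24912

sort by kbytes:
    action  kbytes user
11  logout     841  Kai
10  logout    1364  Kai
7    click    1461  Amy
0     view    1868  Kai
6   logout    3572  Zoe
8     view    4214  Amy
5    share    4496  Amy
4      buy    6187  Zoe
1   logout    6503  Kai
3   logout    6635  Kai
9      buy    7121  Zoe
2    click    8304  Amy
add column kbytes_x3 = t['kbytes'] * 3:
    action  kbytes user  kbytes_x3
11  logout     841  Kai       2523
10  logout    1364  Kai       4092
7    click    1461  Amy       4383
0     view    1868  Kai       5604
6   logout    3572  Zoe      10716
8     view    4214  Amy      12642
5    share    4496  Amy      13488
4      buy    6187  Zoe      18561
1   logout    6503  Kai      19509
3   logout    6635  Kai      19905
9      buy    7121  Zoe      21363
2    click    8304  Amy      24912
drop duplicate user (keep=last):
   action  kbytes user  kbytes_x3
3  logout    6635  Kai      19905
9     buy    7121  Zoe      21363
2   click    8304  Amy      24912
filter rows where kbytes_x3 >= 21363:
  action  kbytes user  kbytes_x3
9    buy    7121  Zoe      21363
2  click    8304  Amy      24912
sort by kbytes_x3 descending:
  action  kbytes user  kbytes_x3
2  click    8304  Amy      24912
9    buy    7121  Zoe      21363
value at position 0, column 'kbytes_x3' → 24912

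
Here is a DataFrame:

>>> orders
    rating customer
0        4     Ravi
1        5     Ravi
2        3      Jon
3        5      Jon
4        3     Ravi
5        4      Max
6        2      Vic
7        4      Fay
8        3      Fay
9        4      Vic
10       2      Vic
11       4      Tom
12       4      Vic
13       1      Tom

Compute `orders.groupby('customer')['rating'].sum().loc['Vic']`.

group by customer, sum of rating:
customer
Fay      7
Jon      8
Max      4
Ravi    12
Tom      5
Vic     12
Name: rating, dtype: int64
Finally, value at index 'Vic' = 12.

12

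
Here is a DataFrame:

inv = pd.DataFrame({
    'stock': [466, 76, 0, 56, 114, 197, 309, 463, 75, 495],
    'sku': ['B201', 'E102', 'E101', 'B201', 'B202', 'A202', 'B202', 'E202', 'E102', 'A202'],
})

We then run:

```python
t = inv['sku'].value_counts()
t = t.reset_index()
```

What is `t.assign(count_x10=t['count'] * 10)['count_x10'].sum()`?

100

value_counts of sku:
sku
B201    2
E102    2
B202    2
A202    2
E101    1
E202    1
Name: count, dtype: int64
reset_index():
    sku  count
0  B201      2
1  E102      2
2  B202      2
3  A202      2
4  E101      1
5  E202      1
add column count_x10 = t['count'] * 10:
    sku  count  count_x10
0  B201      2         20
1  E102      2         20
2  B202      2         20
3  A202      2         20
4  E101      1         10
5  E202      1         10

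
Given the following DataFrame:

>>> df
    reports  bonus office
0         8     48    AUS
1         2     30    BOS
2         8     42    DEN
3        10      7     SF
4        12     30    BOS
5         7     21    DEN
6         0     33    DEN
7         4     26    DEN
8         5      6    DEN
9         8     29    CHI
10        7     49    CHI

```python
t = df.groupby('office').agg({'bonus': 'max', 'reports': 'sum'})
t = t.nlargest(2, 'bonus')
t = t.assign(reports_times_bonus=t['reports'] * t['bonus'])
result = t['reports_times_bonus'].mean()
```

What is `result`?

559.5

group by office: max(bonus), sum(reports):
        bonus  reports
office                
AUS        48        8
BOS        30       14
CHI        49       15
DEN        42       24
SF          7       10
take 2 rows with largest bonus:
        bonus  reports
office                
CHI        49       15
AUS        48        8
add column reports_times_bonus = t['reports'] * t['bonus']:
        bonus  reports  reports_times_bonus
office                                     
CHI        49       15                  735
AUS        48        8                  384
Finally, mean of column 'reports_times_bonus' = 559.5.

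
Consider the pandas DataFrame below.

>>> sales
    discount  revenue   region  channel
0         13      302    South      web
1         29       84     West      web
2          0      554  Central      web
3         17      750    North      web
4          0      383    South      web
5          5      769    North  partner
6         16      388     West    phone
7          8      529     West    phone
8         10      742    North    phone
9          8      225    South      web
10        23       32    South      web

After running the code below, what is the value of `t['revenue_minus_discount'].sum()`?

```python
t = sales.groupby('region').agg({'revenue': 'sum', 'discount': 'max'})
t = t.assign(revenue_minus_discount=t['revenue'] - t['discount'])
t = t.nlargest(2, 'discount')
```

group by region: sum(revenue), max(discount):
         revenue  discount
region                    
Central      554         0
North       2261        17
South        942        23
West        1001        29
add column revenue_minus_discount = t['revenue'] - t['discount']:
         revenue  discount  revenue_minus_discount
region                                            
Central      554         0                     554
North       2261        17                    2244
South        942        23                     919
West        1001        29                     972
take 2 rows with largest discount:
        revenue  discount  revenue_minus_discount
region                                           
West       1001        29                     972
South       942        23                     919

1891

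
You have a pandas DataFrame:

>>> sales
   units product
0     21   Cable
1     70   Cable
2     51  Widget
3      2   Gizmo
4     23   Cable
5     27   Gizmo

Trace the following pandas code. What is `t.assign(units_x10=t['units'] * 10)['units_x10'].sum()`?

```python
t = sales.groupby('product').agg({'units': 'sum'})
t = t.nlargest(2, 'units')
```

group by product, sum of units:
         units
product       
Cable      114
Gizmo       29
Widget      51
take 2 rows with largest units:
         units
product       
Cable      114
Widget      51
add column units_x10 = t['units'] * 10:
         units  units_x10
product                  
Cable      114       1140
Widget      51        510
Taking the sum of column 'units_x10' gives 1650.

1650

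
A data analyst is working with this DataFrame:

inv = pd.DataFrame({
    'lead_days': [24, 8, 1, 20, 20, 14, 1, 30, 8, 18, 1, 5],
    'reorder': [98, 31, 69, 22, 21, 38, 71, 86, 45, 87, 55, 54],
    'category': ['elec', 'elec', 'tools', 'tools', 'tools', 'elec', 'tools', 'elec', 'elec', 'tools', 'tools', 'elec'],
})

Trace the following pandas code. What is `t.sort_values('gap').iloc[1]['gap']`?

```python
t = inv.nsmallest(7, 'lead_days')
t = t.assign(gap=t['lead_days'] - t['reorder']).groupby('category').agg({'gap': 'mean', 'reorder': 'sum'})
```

take 7 rows with smallest lead_days:
    lead_days  reorder category
2           1       69    tools
6           1       71    tools
10          1       55    tools
11          5       54     elec
1           8       31     elec
8           8       45     elec
5          14       38     elec
add column gap = t['lead_days'] - t['reorder']:
    lead_days  reorder category  gap
2           1       69    tools  -68
6           1       71    tools  -70
10          1       55    tools  -54
11          5       54     elec  -49
1           8       31     elec  -23
8           8       45     elec  -37
5          14       38     elec  -24
group by category: mean(gap), sum(reorder):
            gap  reorder
category                
elec     -33.25      168
tools    -64.00      195
sort by gap:
            gap  reorder
category                
tools    -64.00      195
elec     -33.25      168
Then the value at position 1, column 'gap': -33.25

-33.25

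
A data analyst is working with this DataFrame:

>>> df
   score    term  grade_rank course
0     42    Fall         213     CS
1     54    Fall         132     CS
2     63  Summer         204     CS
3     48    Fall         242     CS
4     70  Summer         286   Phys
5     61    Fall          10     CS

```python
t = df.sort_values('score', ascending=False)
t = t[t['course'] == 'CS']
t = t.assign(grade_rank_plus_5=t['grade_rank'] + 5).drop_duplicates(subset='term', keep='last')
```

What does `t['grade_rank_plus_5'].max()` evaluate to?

218

sort by score descending:
   score    term  grade_rank course
4     70  Summer         286   Phys
2     63  Summer         204     CS
5     61    Fall          10     CS
1     54    Fall         132     CS
3     48    Fall         242     CS
0     42    Fall         213     CS
filter rows where course == 'CS':
   score    term  grade_rank course
2     63  Summer         204     CS
5     61    Fall          10     CS
1     54    Fall         132     CS
3     48    Fall         242     CS
0     42    Fall         213     CS
add column grade_rank_plus_5 = t['grade_rank'] + 5:
   score    term  grade_rank course  grade_rank_plus_5
2     63  Summer         204     CS                209
5     61    Fall          10     CS                 15
1     54    Fall         132     CS                137
3     48    Fall         242     CS                247
0     42    Fall         213     CS                218
drop duplicate term (keep=last):
   score    term  grade_rank course  grade_rank_plus_5
2     63  Summer         204     CS                209
0     42    Fall         213     CS                218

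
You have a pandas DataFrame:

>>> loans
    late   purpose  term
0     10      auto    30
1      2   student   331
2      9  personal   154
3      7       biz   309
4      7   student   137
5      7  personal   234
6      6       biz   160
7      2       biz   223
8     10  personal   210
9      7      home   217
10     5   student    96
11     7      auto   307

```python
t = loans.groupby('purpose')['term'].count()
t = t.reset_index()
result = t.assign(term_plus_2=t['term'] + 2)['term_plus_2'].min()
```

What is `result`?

group by purpose, count of term:
purpose
auto        2
biz         3
home        1
personal    3
student     3
Name: term, dtype: int64
reset_index():
    purpose  term
0      auto     2
1       biz     3
2      home     1
3  personal     3
4   student     3
add column term_plus_2 = t['term'] + 2:
    purpose  term  term_plus_2
0      auto     2            4
1       biz     3            5
2      home     1            3
3  personal     3            5
4   student     3            5
Finally, min of column 'term_plus_2' = 3.

3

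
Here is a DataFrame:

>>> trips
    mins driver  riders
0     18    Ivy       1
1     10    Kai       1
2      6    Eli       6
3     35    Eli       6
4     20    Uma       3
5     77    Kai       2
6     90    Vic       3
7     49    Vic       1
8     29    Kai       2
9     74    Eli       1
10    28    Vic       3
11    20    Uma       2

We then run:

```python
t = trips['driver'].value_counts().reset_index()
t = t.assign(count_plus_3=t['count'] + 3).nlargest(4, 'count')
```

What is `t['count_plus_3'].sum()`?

23

value_counts of driver:
driver
Kai    3
Eli    3
Vic    3
Uma    2
Ivy    1
Name: count, dtype: int64
reset_index():
  driver  count
0    Kai      3
1    Eli      3
2    Vic      3
3    Uma      2
4    Ivy      1
add column count_plus_3 = t['count'] + 3:
  driver  count  count_plus_3
0    Kai      3             6
1    Eli      3             6
2    Vic      3             6
3    Uma      2             5
4    Ivy      1             4
take 4 rows with largest count:
  driver  count  count_plus_3
0    Kai      3             6
1    Eli      3             6
2    Vic      3             6
3    Uma      2             5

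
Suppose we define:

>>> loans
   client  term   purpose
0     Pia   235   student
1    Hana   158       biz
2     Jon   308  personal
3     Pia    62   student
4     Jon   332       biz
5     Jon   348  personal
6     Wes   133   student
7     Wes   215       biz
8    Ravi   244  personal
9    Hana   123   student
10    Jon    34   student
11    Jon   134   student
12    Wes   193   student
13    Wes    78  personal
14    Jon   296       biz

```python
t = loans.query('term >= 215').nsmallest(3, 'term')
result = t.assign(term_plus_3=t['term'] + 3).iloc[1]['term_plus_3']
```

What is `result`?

238

filter rows where term >= 215:
   client  term   purpose
0     Pia   235   student
2     Jon   308  personal
4     Jon   332       biz
5     Jon   348  personal
7     Wes   215       biz
8    Ravi   244  personal
14    Jon   296       biz
take 3 rows with smallest term:
  client  term   purpose
7    Wes   215       biz
0    Pia   235   student
8   Ravi   244  personal
add column term_plus_3 = t['term'] + 3:
  client  term   purpose  term_plus_3
7    Wes   215       biz          218
0    Pia   235   student          238
8   Ravi   244  personal          247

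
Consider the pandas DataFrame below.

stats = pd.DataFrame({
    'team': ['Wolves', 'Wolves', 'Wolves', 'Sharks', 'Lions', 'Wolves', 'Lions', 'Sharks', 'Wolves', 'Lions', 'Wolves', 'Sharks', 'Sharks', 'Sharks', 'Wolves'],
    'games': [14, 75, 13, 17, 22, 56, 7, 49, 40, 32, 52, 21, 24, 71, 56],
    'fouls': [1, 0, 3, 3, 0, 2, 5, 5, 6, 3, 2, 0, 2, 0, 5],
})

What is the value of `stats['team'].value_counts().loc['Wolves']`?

7

value_counts of team:
team
Wolves    7
Sharks    5
Lions     3
Name: count, dtype: int64
Hence 7.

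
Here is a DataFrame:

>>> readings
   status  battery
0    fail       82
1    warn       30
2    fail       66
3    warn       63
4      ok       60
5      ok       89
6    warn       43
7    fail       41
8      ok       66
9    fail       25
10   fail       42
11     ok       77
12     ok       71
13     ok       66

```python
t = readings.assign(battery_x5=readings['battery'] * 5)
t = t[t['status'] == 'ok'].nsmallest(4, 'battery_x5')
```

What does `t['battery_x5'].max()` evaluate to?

add column battery_x5 = readings['battery'] * 5:
   status  battery  battery_x5
0    fail       82         410
1    warn       30         150
2    fail       66         330
3    warn       63         315
4      ok       60         300
5      ok       89         445
6    warn       43         215
7    fail       41         205
8      ok       66         330
9    fail       25         125
10   fail       42         210
11     ok       77         385
12     ok       71         355
13     ok       66         330
filter rows where status == 'ok':
   status  battery  battery_x5
4      ok       60         300
5      ok       89         445
8      ok       66         330
11     ok       77         385
12     ok       71         355
13     ok       66         330
take 4 rows with smallest battery_x5:
   status  battery  battery_x5
4      ok       60         300
8      ok       66         330
13     ok       66         330
12     ok       71         355
Then the max of column 'battery_x5': 355

355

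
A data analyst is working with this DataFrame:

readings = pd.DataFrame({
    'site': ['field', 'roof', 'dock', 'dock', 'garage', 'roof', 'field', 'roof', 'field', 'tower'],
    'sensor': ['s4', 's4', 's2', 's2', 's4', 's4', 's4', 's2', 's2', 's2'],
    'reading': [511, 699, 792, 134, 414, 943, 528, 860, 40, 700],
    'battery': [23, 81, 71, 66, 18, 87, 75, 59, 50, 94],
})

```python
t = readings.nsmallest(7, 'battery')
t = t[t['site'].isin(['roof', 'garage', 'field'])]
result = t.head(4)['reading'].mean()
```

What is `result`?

take 7 rows with smallest battery:
     site sensor  reading  battery
4  garage     s4      414       18
0   field     s4      511       23
8   field     s2       40       50
7    roof     s2      860       59
3    dock     s2      134       66
2    dock     s2      792       71
6   field     s4      528       75
filter rows where site in ['roof', 'garage', 'field']:
     site sensor  reading  battery
4  garage     s4      414       18
0   field     s4      511       23
8   field     s2       40       50
7    roof     s2      860       59
6   field     s4      528       75
take first 4 rows:
     site sensor  reading  battery
4  garage     s4      414       18
0   field     s4      511       23
8   field     s2       40       50
7    roof     s2      860       59
So mean() = 456.25.

456.25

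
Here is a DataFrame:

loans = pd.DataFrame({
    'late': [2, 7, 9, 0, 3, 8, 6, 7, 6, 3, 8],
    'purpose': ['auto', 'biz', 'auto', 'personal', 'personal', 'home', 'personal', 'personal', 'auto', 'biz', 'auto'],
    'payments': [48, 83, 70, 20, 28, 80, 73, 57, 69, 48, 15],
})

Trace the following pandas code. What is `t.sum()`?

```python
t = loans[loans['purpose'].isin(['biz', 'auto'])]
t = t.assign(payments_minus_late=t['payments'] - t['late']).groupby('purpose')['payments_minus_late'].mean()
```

filter rows where purpose in ['biz', 'auto']:
    late purpose  payments
0      2    auto        48
1      7     biz        83
2      9    auto        70
8      6    auto        69
9      3     biz        48
10     8    auto        15
add column payments_minus_late = t['payments'] - t['late']:
    late purpose  payments  payments_minus_late
0      2    auto        48                   46
1      7     biz        83                   76
2      9    auto        70                   61
8      6    auto        69                   63
9      3     biz        48                   45
10     8    auto        15                    7
group by purpose, mean of payments_minus_late:
purpose
auto    44.25
biz     60.50
Name: payments_minus_late, dtype: float64
So sum() = 104.75.

104.75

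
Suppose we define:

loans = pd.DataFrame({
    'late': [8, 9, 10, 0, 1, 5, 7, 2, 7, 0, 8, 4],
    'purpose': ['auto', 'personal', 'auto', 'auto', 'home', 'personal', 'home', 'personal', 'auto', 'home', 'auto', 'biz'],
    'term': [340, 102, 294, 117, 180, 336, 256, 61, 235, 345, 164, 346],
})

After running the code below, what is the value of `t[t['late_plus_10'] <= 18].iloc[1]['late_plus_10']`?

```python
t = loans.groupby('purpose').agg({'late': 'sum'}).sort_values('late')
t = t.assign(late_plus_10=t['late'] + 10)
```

group by purpose, sum of late:
          late
purpose       
auto        33
biz          4
home         8
personal    16
sort by late:
          late
purpose       
biz          4
home         8
personal    16
auto        33
add column late_plus_10 = t['late'] + 10:
          late  late_plus_10
purpose                     
biz          4            14
home         8            18
personal    16            26
auto        33            43
filter rows where late_plus_10 <= 18:
         late  late_plus_10
purpose                    
biz         4            14
home        8            18
Reading off the value at position 1, column 'late_plus_10', we get 18.

18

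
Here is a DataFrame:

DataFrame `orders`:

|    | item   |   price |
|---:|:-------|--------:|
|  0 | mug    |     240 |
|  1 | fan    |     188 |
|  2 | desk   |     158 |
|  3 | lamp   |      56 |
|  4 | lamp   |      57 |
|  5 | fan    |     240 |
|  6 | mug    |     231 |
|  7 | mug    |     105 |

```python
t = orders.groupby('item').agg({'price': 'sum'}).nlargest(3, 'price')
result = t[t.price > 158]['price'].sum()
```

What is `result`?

1004

group by item, sum of price:
      price
item       
desk    158
fan     428
lamp    113
mug     576
take 3 rows with largest price:
      price
item       
mug     576
fan     428
desk    158
filter rows where price > 158:
      price
item       
mug     576
fan     428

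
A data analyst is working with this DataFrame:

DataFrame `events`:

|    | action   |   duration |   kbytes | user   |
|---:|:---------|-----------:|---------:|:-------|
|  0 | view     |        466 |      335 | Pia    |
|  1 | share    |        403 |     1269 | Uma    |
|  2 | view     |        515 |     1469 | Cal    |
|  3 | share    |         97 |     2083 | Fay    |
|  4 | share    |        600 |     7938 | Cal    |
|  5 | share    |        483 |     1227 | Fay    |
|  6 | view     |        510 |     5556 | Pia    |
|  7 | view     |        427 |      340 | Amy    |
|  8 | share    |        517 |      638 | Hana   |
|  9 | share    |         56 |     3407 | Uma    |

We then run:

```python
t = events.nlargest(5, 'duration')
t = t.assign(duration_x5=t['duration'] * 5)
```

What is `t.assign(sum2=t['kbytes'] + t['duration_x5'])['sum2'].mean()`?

take 5 rows with largest duration:
  action  duration  kbytes  user
4  share       600    7938   Cal
8  share       517     638  Hana
2   view       515    1469   Cal
6   view       510    5556   Pia
5  share       483    1227   Fay
add column duration_x5 = t['duration'] * 5:
  action  duration  kbytes  user  duration_x5
4  share       600    7938   Cal         3000
8  share       517     638  Hana         2585
2   view       515    1469   Cal         2575
6   view       510    5556   Pia         2550
5  share       483    1227   Fay         2415
add column sum2 = t['kbytes'] + t['duration_x5']:
  action  duration  kbytes  user  duration_x5   sum2
4  share       600    7938   Cal         3000  10938
8  share       517     638  Hana         2585   3223
2   view       515    1469   Cal         2575   4044
6   view       510    5556   Pia         2550   8106
5  share       483    1227   Fay         2415   3642

5990.6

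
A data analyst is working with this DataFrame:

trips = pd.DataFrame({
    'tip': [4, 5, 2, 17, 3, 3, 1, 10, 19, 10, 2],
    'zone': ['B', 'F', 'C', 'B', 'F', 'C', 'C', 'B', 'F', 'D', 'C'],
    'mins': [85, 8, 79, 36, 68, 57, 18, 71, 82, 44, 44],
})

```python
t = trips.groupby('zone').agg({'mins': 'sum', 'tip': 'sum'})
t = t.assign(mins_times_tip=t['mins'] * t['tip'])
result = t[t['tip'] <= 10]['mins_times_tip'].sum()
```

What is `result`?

group by zone: sum(mins), sum(tip):
      mins  tip
zone           
B      192   31
C      198    8
D       44   10
F      158   27
add column mins_times_tip = t['mins'] * t['tip']:
      mins  tip  mins_times_tip
zone                           
B      192   31            5952
C      198    8            1584
D       44   10             440
F      158   27            4266
filter rows where tip <= 10:
      mins  tip  mins_times_tip
zone                           
C      198    8            1584
D       44   10             440
sum of column 'mins_times_tip' → 2024

2024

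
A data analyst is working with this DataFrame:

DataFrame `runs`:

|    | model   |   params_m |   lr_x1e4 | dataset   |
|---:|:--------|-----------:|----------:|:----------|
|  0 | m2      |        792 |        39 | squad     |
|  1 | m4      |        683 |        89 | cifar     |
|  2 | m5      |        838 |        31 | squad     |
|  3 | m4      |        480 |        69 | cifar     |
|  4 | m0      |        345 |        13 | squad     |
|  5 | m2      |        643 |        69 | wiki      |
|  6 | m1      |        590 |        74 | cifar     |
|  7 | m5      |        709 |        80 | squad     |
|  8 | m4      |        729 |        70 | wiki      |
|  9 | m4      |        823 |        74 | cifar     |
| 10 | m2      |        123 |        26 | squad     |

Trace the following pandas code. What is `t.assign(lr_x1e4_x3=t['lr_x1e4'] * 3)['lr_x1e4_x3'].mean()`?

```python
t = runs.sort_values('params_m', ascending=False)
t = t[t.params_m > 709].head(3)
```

144.0

sort by params_m descending:
   model  params_m  lr_x1e4 dataset
2     m5       838       31   squad
9     m4       823       74   cifar
0     m2       792       39   squad
8     m4       729       70    wiki
7     m5       709       80   squad
1     m4       683       89   cifar
5     m2       643       69    wiki
6     m1       590       74   cifar
3     m4       480       69   cifar
4     m0       345       13   squad
10    m2       123       26   squad
filter rows where params_m > 709:
  model  params_m  lr_x1e4 dataset
2    m5       838       31   squad
9    m4       823       74   cifar
0    m2       792       39   squad
8    m4       729       70    wiki
take first 3 rows:
  model  params_m  lr_x1e4 dataset
2    m5       838       31   squad
9    m4       823       74   cifar
0    m2       792       39   squad
add column lr_x1e4_x3 = t['lr_x1e4'] * 3:
  model  params_m  lr_x1e4 dataset  lr_x1e4_x3
2    m5       838       31   squad          93
9    m4       823       74   cifar         222
0    m2       792       39   squad         117
So mean() = 144.0.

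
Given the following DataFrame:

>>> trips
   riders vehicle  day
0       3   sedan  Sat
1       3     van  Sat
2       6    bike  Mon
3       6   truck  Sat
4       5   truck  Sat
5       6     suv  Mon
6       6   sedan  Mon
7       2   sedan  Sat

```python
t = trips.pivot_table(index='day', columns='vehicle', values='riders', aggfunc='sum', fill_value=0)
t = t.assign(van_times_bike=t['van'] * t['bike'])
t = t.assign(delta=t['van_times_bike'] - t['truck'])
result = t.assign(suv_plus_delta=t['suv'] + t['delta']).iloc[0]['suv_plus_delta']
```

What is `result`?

6

pivot: rows=day, cols=vehicle, sum(riders):
vehicle  bike  sedan  suv  truck  van
day                                  
Mon         6      6    6      0    0
Sat         0      5    0     11    3
add column van_times_bike = t['van'] * t['bike']:
vehicle  bike  sedan  suv  truck  van  van_times_bike
day                                                  
Mon         6      6    6      0    0               0
Sat         0      5    0     11    3               0
add column delta = t['van_times_bike'] - t['truck']:
vehicle  bike  sedan  suv  truck  van  van_times_bike  delta
day                                                         
Mon         6      6    6      0    0               0      0
Sat         0      5    0     11    3               0    -11
add column suv_plus_delta = t['suv'] + t['delta']:
vehicle  bike  sedan  suv  truck  van  van_times_bike  delta  suv_plus_delta
day                                                                         
Mon         6      6    6      0    0               0      0               6
Sat         0      5    0     11    3               0    -11             -11
Hence 6.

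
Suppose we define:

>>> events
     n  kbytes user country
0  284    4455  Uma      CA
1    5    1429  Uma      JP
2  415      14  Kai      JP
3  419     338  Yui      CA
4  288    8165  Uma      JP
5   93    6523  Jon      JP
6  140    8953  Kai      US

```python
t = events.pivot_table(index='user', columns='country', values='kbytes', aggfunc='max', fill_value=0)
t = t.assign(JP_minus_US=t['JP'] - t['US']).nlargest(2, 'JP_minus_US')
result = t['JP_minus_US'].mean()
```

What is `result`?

pivot: rows=user, cols=country, max(kbytes):
country    CA    JP    US
user                     
Jon         0  6523     0
Kai         0    14  8953
Uma      4455  8165     0
Yui       338     0     0
add column JP_minus_US = t['JP'] - t['US']:
country    CA    JP    US  JP_minus_US
user                                  
Jon         0  6523     0         6523
Kai         0    14  8953        -8939
Uma      4455  8165     0         8165
Yui       338     0     0            0
take 2 rows with largest JP_minus_US:
country    CA    JP  US  JP_minus_US
user                                
Uma      4455  8165   0         8165
Jon         0  6523   0         6523

7344.0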